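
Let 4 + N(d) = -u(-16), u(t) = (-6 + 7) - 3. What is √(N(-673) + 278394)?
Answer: 2*√69598 ≈ 527.63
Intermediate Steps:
u(t) = -2 (u(t) = 1 - 3 = -2)
N(d) = -2 (N(d) = -4 - 1*(-2) = -4 + 2 = -2)
√(N(-673) + 278394) = √(-2 + 278394) = √278392 = 2*√69598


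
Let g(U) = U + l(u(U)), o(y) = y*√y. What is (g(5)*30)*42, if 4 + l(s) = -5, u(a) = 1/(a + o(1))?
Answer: -5040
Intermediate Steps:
o(y) = y^(3/2)
u(a) = 1/(1 + a) (u(a) = 1/(a + 1^(3/2)) = 1/(a + 1) = 1/(1 + a))
l(s) = -9 (l(s) = -4 - 5 = -9)
g(U) = -9 + U (g(U) = U - 9 = -9 + U)
(g(5)*30)*42 = ((-9 + 5)*30)*42 = -4*30*42 = -120*42 = -5040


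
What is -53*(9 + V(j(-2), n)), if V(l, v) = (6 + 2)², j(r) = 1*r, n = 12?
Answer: -3869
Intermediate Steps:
j(r) = r
V(l, v) = 64 (V(l, v) = 8² = 64)
-53*(9 + V(j(-2), n)) = -53*(9 + 64) = -53*73 = -3869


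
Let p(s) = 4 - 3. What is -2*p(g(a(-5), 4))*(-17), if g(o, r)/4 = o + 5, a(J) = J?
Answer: 34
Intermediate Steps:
g(o, r) = 20 + 4*o (g(o, r) = 4*(o + 5) = 4*(5 + o) = 20 + 4*o)
p(s) = 1
-2*p(g(a(-5), 4))*(-17) = -2*1*(-17) = -2*(-17) = 34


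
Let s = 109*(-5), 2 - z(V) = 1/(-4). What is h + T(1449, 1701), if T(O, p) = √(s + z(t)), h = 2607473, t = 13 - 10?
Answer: 2607473 + I*√2171/2 ≈ 2.6075e+6 + 23.297*I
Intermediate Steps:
t = 3
z(V) = 9/4 (z(V) = 2 - 1/(-4) = 2 - 1*(-¼) = 2 + ¼ = 9/4)
s = -545
T(O, p) = I*√2171/2 (T(O, p) = √(-545 + 9/4) = √(-2171/4) = I*√2171/2)
h + T(1449, 1701) = 2607473 + I*√2171/2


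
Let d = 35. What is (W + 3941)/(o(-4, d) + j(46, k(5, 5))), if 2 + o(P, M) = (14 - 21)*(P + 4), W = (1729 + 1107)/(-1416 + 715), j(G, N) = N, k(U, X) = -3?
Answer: -551961/701 ≈ -787.39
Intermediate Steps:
W = -2836/701 (W = 2836/(-701) = 2836*(-1/701) = -2836/701 ≈ -4.0456)
o(P, M) = -30 - 7*P (o(P, M) = -2 + (14 - 21)*(P + 4) = -2 - 7*(4 + P) = -2 + (-28 - 7*P) = -30 - 7*P)
(W + 3941)/(o(-4, d) + j(46, k(5, 5))) = (-2836/701 + 3941)/((-30 - 7*(-4)) - 3) = 2759805/(701*((-30 + 28) - 3)) = 2759805/(701*(-2 - 3)) = (2759805/701)/(-5) = (2759805/701)*(-1/5) = -551961/701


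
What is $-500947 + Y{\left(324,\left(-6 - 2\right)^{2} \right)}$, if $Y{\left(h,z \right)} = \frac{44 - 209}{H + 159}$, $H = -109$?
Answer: $- \frac{5009503}{10} \approx -5.0095 \cdot 10^{5}$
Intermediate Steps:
$Y{\left(h,z \right)} = - \frac{33}{10}$ ($Y{\left(h,z \right)} = \frac{44 - 209}{-109 + 159} = - \frac{165}{50} = \left(-165\right) \frac{1}{50} = - \frac{33}{10}$)
$-500947 + Y{\left(324,\left(-6 - 2\right)^{2} \right)} = -500947 - \frac{33}{10} = - \frac{5009503}{10}$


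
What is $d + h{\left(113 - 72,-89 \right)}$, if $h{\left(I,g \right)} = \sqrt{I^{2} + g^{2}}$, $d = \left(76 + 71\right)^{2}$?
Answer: $21609 + \sqrt{9602} \approx 21707.0$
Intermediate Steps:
$d = 21609$ ($d = 147^{2} = 21609$)
$d + h{\left(113 - 72,-89 \right)} = 21609 + \sqrt{\left(113 - 72\right)^{2} + \left(-89\right)^{2}} = 21609 + \sqrt{\left(113 - 72\right)^{2} + 7921} = 21609 + \sqrt{41^{2} + 7921} = 21609 + \sqrt{1681 + 7921} = 21609 + \sqrt{9602}$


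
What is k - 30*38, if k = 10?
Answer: -1130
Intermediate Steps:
k - 30*38 = 10 - 30*38 = 10 - 1140 = -1130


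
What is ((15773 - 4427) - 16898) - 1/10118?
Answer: -56175137/10118 ≈ -5552.0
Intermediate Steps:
((15773 - 4427) - 16898) - 1/10118 = (11346 - 16898) - 1*1/10118 = -5552 - 1/10118 = -56175137/10118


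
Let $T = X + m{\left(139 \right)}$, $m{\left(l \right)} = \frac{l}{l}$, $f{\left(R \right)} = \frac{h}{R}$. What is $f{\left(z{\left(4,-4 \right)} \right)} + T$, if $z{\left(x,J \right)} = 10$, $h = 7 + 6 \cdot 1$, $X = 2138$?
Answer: $\frac{21403}{10} \approx 2140.3$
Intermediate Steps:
$h = 13$ ($h = 7 + 6 = 13$)
$f{\left(R \right)} = \frac{13}{R}$
$m{\left(l \right)} = 1$
$T = 2139$ ($T = 2138 + 1 = 2139$)
$f{\left(z{\left(4,-4 \right)} \right)} + T = \frac{13}{10} + 2139 = \frac{21403}{10}$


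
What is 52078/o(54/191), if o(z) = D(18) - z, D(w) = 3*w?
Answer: 4973449/5130 ≈ 969.48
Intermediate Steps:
o(z) = 54 - z (o(z) = 3*18 - z = 54 - z)
52078/o(54/191) = 52078/(54 - 54/191) = 52078/(10260/191) = 52078*(191/10260) = 4973449/5130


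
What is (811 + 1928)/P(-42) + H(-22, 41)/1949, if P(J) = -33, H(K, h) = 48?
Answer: -161719/1949 ≈ -82.975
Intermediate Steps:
(811 + 1928)/P(-42) + H(-22, 41)/1949 = (811 + 1928)/(-33) + 48/1949 = 2739*(-1/33) + 48*(1/1949) = -83 + 48/1949 = -161719/1949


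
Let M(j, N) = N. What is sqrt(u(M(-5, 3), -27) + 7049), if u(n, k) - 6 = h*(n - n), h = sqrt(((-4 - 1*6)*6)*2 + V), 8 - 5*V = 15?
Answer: sqrt(7055) ≈ 83.994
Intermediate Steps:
V = -7/5 (V = 8/5 - 1/5*15 = 8/5 - 3 = -7/5 ≈ -1.4000)
h = I*sqrt(3035)/5 (h = sqrt(((-4 - 1*6)*6)*2 - 7/5) = sqrt(((-4 - 6)*6)*2 - 7/5) = sqrt(-10*6*2 - 7/5) = sqrt(-60*2 - 7/5) = sqrt(-120 - 7/5) = sqrt(-607/5) = I*sqrt(3035)/5 ≈ 11.018*I)
u(n, k) = 6 (u(n, k) = 6 + (I*sqrt(3035)/5)*(n - n) = 6 + (I*sqrt(3035)/5)*0 = 6 + 0 = 6)
sqrt(u(M(-5, 3), -27) + 7049) = sqrt(6 + 7049) = sqrt(7055)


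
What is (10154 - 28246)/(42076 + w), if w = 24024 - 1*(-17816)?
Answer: -4523/20979 ≈ -0.21560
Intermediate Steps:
w = 41840 (w = 24024 + 17816 = 41840)
(10154 - 28246)/(42076 + w) = (10154 - 28246)/(42076 + 41840) = -18092/83916 = -18092*1/83916 = -4523/20979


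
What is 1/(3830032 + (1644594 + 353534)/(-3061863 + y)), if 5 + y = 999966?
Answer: 1030951/3948574321368 ≈ 2.6109e-7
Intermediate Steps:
y = 999961 (y = -5 + 999966 = 999961)
1/(3830032 + (1644594 + 353534)/(-3061863 + y)) = 1/(3830032 + (1644594 + 353534)/(-3061863 + 999961)) = 1/(3830032 + 1998128/(-2061902)) = 1/(3830032 + 1998128*(-1/2061902)) = 1/(3830032 - 999064/1030951) = 1/(3948574321368/1030951) = 1030951/3948574321368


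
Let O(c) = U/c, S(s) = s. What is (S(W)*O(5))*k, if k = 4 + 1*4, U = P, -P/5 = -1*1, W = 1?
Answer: 8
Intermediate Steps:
P = 5 (P = -(-5) = -5*(-1) = 5)
U = 5
k = 8 (k = 4 + 4 = 8)
O(c) = 5/c
(S(W)*O(5))*k = (1*(5/5))*8 = (1*(5*(⅕)))*8 = (1*1)*8 = 1*8 = 8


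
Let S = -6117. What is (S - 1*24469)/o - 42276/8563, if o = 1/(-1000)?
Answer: 261907875724/8563 ≈ 3.0586e+7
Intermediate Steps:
o = -1/1000 ≈ -0.0010000
(S - 1*24469)/o - 42276/8563 = (-6117 - 1*24469)/(-1/1000) - 42276/8563 = (-6117 - 24469)*(-1000) - 42276*1/8563 = -30586*(-1000) - 42276/8563 = 30586000 - 42276/8563 = 261907875724/8563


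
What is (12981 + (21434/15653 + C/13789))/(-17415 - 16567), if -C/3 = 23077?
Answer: -1400510378230/3667324136047 ≈ -0.38189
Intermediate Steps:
C = -69231 (C = -3*23077 = -69231)
(12981 + (21434/15653 + C/13789))/(-17415 - 16567) = (12981 + (21434/15653 - 69231/13789))/(-17415 - 16567) = (12981 + (21434*(1/15653) - 69231*1/13789))/(-33982) = (12981 + (21434/15653 - 69231/13789))*(-1/33982) = (12981 - 788119417/215839217)*(-1/33982) = (2801020756460/215839217)*(-1/33982) = -1400510378230/3667324136047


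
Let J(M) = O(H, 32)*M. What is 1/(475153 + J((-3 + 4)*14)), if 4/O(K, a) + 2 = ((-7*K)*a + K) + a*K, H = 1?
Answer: 193/91704473 ≈ 2.1046e-6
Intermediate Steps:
O(K, a) = 4/(-2 + K - 6*K*a) (O(K, a) = 4/(-2 + (((-7*K)*a + K) + a*K)) = 4/(-2 + ((-7*K*a + K) + K*a)) = 4/(-2 + ((K - 7*K*a) + K*a)) = 4/(-2 + (K - 6*K*a)) = 4/(-2 + K - 6*K*a))
J(M) = -4*M/193 (J(M) = (-4/(2 - 1*1 + 6*1*32))*M = (-4/(2 - 1 + 192))*M = (-4/193)*M = (-4*1/193)*M = -4*M/193)
1/(475153 + J((-3 + 4)*14)) = 1/(475153 - 4*(-3 + 4)*14/193) = 1/(475153 - 4*14/193) = 1/(475153 - 4/193*14) = 1/(475153 - 56/193) = 1/(91704473/193) = 193/91704473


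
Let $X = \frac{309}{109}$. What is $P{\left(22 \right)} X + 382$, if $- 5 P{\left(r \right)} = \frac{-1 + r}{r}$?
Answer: $\frac{4573691}{11990} \approx 381.46$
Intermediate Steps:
$P{\left(r \right)} = - \frac{-1 + r}{5 r}$ ($P{\left(r \right)} = - \frac{\left(-1 + r\right) \frac{1}{r}}{5} = - \frac{\frac{1}{r} \left(-1 + r\right)}{5} = - \frac{-1 + r}{5 r}$)
$X = \frac{309}{109}$ ($X = 309 \cdot \frac{1}{109} = \frac{309}{109} \approx 2.8349$)
$P{\left(22 \right)} X + 382 = \frac{1 - 22}{5 \cdot 22} \cdot \frac{309}{109} + 382 = \frac{1}{5} \cdot \frac{1}{22} \left(1 - 22\right) \frac{309}{109} + 382 = \frac{1}{5} \cdot \frac{1}{22} \left(-21\right) \frac{309}{109} + 382 = \left(- \frac{21}{110}\right) \frac{309}{109} + 382 = - \frac{6489}{11990} + 382 = \frac{4573691}{11990}$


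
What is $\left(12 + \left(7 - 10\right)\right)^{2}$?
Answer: $81$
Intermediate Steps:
$\left(12 + \left(7 - 10\right)\right)^{2} = \left(12 - 3\right)^{2} = 9^{2} = 81$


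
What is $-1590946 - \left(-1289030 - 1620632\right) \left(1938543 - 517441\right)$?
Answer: $4134924896578$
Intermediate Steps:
$-1590946 - \left(-1289030 - 1620632\right) \left(1938543 - 517441\right) = -1590946 - \left(-2909662\right) 1421102 = -1590946 - -4134926487524 = -1590946 + 4134926487524 = 4134924896578$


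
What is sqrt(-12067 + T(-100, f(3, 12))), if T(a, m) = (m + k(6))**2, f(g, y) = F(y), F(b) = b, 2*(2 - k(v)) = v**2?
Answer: 3*I*sqrt(1339) ≈ 109.78*I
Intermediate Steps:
k(v) = 2 - v**2/2
f(g, y) = y
T(a, m) = (-16 + m)**2 (T(a, m) = (m + (2 - 1/2*6**2))**2 = (m + (2 - 1/2*36))**2 = (m + (2 - 18))**2 = (m - 16)**2 = (-16 + m)**2)
sqrt(-12067 + T(-100, f(3, 12))) = sqrt(-12067 + (-16 + 12)**2) = sqrt(-12067 + (-4)**2) = sqrt(-12067 + 16) = sqrt(-12051) = 3*I*sqrt(1339)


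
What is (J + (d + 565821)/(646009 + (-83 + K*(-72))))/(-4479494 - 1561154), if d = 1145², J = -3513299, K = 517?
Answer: 534637562763/919238629724 ≈ 0.58161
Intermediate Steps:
d = 1311025
(J + (d + 565821)/(646009 + (-83 + K*(-72))))/(-4479494 - 1561154) = (-3513299 + (1311025 + 565821)/(646009 + (-83 + 517*(-72))))/(-4479494 - 1561154) = (-3513299 + 1876846/(646009 + (-83 - 37224)))/(-6040648) = (-3513299 + 1876846/(646009 - 37307))*(-1/6040648) = (-3513299 + 1876846/608702)*(-1/6040648) = (-3513299 + 1876846*(1/608702))*(-1/6040648) = (-3513299 + 938423/304351)*(-1/6040648) = -1069275125526/304351*(-1/6040648) = 534637562763/919238629724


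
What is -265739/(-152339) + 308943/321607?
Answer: 12047962750/4453935343 ≈ 2.7050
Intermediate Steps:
-265739/(-152339) + 308943/321607 = -265739*(-1/152339) + 308943*(1/321607) = 265739/152339 + 308943/321607 = 12047962750/4453935343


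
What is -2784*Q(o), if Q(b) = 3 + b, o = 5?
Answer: -22272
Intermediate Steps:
-2784*Q(o) = -2784*(3 + 5) = -2784*8 = -22272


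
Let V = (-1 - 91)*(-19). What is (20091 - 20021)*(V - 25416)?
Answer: -1656760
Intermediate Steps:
V = 1748 (V = -92*(-19) = 1748)
(20091 - 20021)*(V - 25416) = (20091 - 20021)*(1748 - 25416) = 70*(-23668) = -1656760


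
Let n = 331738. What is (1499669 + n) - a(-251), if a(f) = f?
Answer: 1831658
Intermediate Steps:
(1499669 + n) - a(-251) = (1499669 + 331738) - 1*(-251) = 1831407 + 251 = 1831658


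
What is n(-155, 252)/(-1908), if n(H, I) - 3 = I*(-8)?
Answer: 671/636 ≈ 1.0550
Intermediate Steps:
n(H, I) = 3 - 8*I (n(H, I) = 3 + I*(-8) = 3 - 8*I)
n(-155, 252)/(-1908) = (3 - 8*252)/(-1908) = (3 - 2016)*(-1/1908) = -2013*(-1/1908) = 671/636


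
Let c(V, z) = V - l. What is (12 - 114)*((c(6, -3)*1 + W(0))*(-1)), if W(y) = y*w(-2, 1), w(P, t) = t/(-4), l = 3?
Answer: 306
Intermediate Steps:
c(V, z) = -3 + V (c(V, z) = V - 1*3 = V - 3 = -3 + V)
w(P, t) = -t/4 (w(P, t) = t*(-1/4) = -t/4)
W(y) = -y/4 (W(y) = y*(-1/4*1) = y*(-1/4) = -y/4)
(12 - 114)*((c(6, -3)*1 + W(0))*(-1)) = (12 - 114)*(((-3 + 6)*1 - 1/4*0)*(-1)) = -102*(3*1 + 0)*(-1) = -102*(3 + 0)*(-1) = -306*(-1) = -102*(-3) = 306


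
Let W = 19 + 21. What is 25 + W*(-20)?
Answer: -775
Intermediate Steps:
W = 40
25 + W*(-20) = 25 + 40*(-20) = 25 - 800 = -775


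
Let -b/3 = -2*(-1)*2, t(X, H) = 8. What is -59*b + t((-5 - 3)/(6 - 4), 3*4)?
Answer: 716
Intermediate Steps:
b = -12 (b = -3*(-2*(-1))*2 = -6*2 = -3*4 = -12)
-59*b + t((-5 - 3)/(6 - 4), 3*4) = -59*(-12) + 8 = 708 + 8 = 716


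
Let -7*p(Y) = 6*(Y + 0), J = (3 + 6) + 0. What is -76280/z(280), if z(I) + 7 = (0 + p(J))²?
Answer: -3737720/2573 ≈ -1452.7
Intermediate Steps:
J = 9 (J = 9 + 0 = 9)
p(Y) = -6*Y/7 (p(Y) = -6*(Y + 0)/7 = -6*Y/7)
z(I) = 2573/49 (z(I) = -7 + (0 - 6/7*9)² = -7 + (0 - 54/7)² = -7 + (-54/7)² = -7 + 2916/49 = 2573/49)
-76280/z(280) = -76280/2573/49 = -76280*49/2573 = -3737720/2573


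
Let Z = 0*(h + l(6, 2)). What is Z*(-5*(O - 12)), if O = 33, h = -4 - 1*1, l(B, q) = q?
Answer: 0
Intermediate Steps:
h = -5 (h = -4 - 1 = -5)
Z = 0 (Z = 0*(-5 + 2) = 0*(-3) = 0)
Z*(-5*(O - 12)) = 0*(-5*(33 - 12)) = 0*(-5*21) = 0*(-105) = 0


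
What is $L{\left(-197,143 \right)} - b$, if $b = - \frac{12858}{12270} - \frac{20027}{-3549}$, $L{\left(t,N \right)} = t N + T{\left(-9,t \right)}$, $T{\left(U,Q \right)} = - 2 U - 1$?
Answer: $- \frac{29195253754}{1036815} \approx -28159.0$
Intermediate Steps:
$T{\left(U,Q \right)} = -1 - 2 U$
$L{\left(t,N \right)} = 17 + N t$ ($L{\left(t,N \right)} = t N - -17 = N t + \left(-1 + 18\right) = N t + 17 = 17 + N t$)
$b = \frac{4764244}{1036815}$ ($b = \left(-12858\right) \frac{1}{12270} - - \frac{2861}{507} = - \frac{2143}{2045} + \frac{2861}{507} = \frac{4764244}{1036815} \approx 4.5951$)
$L{\left(-197,143 \right)} - b = \left(17 + 143 \left(-197\right)\right) - \frac{4764244}{1036815} = \left(17 - 28171\right) - \frac{4764244}{1036815} = -28154 - \frac{4764244}{1036815} = - \frac{29195253754}{1036815}$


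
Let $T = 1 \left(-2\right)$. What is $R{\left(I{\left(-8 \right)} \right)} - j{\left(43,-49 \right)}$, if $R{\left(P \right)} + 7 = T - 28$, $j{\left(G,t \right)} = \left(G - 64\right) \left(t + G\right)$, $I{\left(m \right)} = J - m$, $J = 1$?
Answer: $-163$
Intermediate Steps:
$I{\left(m \right)} = 1 - m$
$T = -2$
$j{\left(G,t \right)} = \left(-64 + G\right) \left(G + t\right)$
$R{\left(P \right)} = -37$ ($R{\left(P \right)} = -7 - 30 = -37$)
$R{\left(I{\left(-8 \right)} \right)} - j{\left(43,-49 \right)} = -37 - \left(43^{2} - 2752 - -3136 + 43 \left(-49\right)\right) = -37 - \left(1849 - 2752 + 3136 - 2107\right) = -37 - 126 = -163$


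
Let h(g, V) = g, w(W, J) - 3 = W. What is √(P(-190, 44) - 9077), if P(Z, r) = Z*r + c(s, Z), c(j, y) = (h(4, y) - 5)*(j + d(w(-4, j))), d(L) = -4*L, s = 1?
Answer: 3*I*√1938 ≈ 132.07*I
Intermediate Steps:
w(W, J) = 3 + W
c(j, y) = -4 - j (c(j, y) = (4 - 5)*(j - 4*(3 - 4)) = -(j - 4*(-1)) = -(j + 4) = -(4 + j) = -4 - j)
P(Z, r) = -5 + Z*r (P(Z, r) = Z*r + (-4 - 1*1) = Z*r + (-4 - 1) = Z*r - 5 = -5 + Z*r)
√(P(-190, 44) - 9077) = √((-5 - 190*44) - 9077) = √((-5 - 8360) - 9077) = √(-8365 - 9077) = √(-17442) = 3*I*√1938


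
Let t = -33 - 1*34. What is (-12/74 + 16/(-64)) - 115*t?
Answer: 1140279/148 ≈ 7704.6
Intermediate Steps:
t = -67 (t = -33 - 34 = -67)
(-12/74 + 16/(-64)) - 115*t = (-12/74 + 16/(-64)) - 115*(-67) = (-12*1/74 + 16*(-1/64)) + 7705 = (-6/37 - ¼) + 7705 = -61/148 + 7705 = 1140279/148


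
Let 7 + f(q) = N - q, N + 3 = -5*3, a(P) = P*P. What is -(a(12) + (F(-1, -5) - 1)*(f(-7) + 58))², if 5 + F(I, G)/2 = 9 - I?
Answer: -254016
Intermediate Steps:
F(I, G) = 8 - 2*I (F(I, G) = -10 + 2*(9 - I) = -10 + (18 - 2*I) = 8 - 2*I)
a(P) = P²
N = -18 (N = -3 - 5*3 = -3 - 15 = -18)
f(q) = -25 - q (f(q) = -7 + (-18 - q) = -25 - q)
-(a(12) + (F(-1, -5) - 1)*(f(-7) + 58))² = -(12² + ((8 - 2*(-1)) - 1)*((-25 - 1*(-7)) + 58))² = -(144 + ((8 + 2) - 1)*((-25 + 7) + 58))² = -(144 + (10 - 1)*(-18 + 58))² = -(144 + 9*40)² = -(144 + 360)² = -1*504² = -1*254016 = -254016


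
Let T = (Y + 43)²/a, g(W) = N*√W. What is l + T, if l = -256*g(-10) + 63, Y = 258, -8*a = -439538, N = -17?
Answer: 14207851/219769 + 4352*I*√10 ≈ 64.649 + 13762.0*I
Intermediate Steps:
a = 219769/4 (a = -⅛*(-439538) = 219769/4 ≈ 54942.)
g(W) = -17*√W
T = 362404/219769 (T = (258 + 43)²/(219769/4) = 301²*(4/219769) = 90601*(4/219769) = 362404/219769 ≈ 1.6490)
l = 63 + 4352*I*√10 (l = -(-4352)*√(-10) + 63 = -(-4352)*I*√10 + 63 = 4352*I*√10 + 63 = 63 + 4352*I*√10 ≈ 63.0 + 13762.0*I)
l + T = (63 + 4352*I*√10) + 362404/219769 = 14207851/219769 + 4352*I*√10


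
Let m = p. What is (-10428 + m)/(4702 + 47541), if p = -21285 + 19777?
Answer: -11936/52243 ≈ -0.22847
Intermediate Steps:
p = -1508
m = -1508
(-10428 + m)/(4702 + 47541) = (-10428 - 1508)/(4702 + 47541) = -11936/52243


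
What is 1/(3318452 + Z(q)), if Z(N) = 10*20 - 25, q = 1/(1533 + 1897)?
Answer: 1/3318627 ≈ 3.0133e-7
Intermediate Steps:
q = 1/3430 ≈ 0.00029154
Z(N) = 175 (Z(N) = 200 - 25 = 175)
1/(3318452 + Z(q)) = 1/(3318452 + 175) = 1/3318627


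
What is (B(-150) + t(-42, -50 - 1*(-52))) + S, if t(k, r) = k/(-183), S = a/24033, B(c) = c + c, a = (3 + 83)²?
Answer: -439016282/1466013 ≈ -299.46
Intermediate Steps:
a = 7396 (a = 86² = 7396)
B(c) = 2*c
S = 7396/24033 ≈ 0.30774
t(k, r) = -k/183 (t(k, r) = k*(-1/183) = -k/183)
(B(-150) + t(-42, -50 - 1*(-52))) + S = (2*(-150) - 1/183*(-42)) + 7396/24033 = (-300 + 14/61) + 7396/24033 = -18286/61 + 7396/24033 = -439016282/1466013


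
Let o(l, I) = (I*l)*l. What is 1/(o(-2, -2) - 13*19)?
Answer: -1/255 ≈ -0.0039216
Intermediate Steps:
o(l, I) = I*l**2
1/(o(-2, -2) - 13*19) = 1/(-2*(-2)**2 - 13*19) = 1/(-2*4 - 247) = 1/(-8 - 247) = 1/(-255) = -1/255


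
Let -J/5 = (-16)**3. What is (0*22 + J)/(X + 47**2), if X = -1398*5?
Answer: -20480/4781 ≈ -4.2836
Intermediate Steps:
X = -6990
J = 20480 (J = -5*(-16)**3 = -5*(-4096) = 20480)
(0*22 + J)/(X + 47**2) = (0*22 + 20480)/(-6990 + 47**2) = (0 + 20480)/(-6990 + 2209) = 20480/(-4781) = 20480*(-1/4781) = -20480/4781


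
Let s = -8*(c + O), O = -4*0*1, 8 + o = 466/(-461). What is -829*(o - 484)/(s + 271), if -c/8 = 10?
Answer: 188413462/419971 ≈ 448.63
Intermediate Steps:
c = -80 (c = -8*10 = -80)
o = -4154/461 (o = -8 + 466/(-461) = -8 + 466*(-1/461) = -8 - 466/461 = -4154/461 ≈ -9.0108)
O = 0 (O = 0*1 = 0)
s = 640 (s = -8*(-80 + 0) = -8*(-80) = 640)
-829*(o - 484)/(s + 271) = -829*(-4154/461 - 484)/(640 + 271) = -829/(911/(-227278/461)) = -829/(911*(-461/227278)) = -829/(-419971/227278) = -829*(-227278/419971) = 188413462/419971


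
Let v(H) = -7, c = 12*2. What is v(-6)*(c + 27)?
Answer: -357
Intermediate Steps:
c = 24
v(-6)*(c + 27) = -7*(24 + 27) = -7*51 = -357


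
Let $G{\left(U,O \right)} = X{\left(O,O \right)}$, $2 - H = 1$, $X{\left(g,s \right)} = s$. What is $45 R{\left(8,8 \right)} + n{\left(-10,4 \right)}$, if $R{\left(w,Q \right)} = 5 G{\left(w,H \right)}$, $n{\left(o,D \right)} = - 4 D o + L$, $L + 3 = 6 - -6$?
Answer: $394$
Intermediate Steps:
$L = 9$ ($L = -3 + \left(6 - -6\right) = -3 + \left(6 + 6\right) = -3 + 12 = 9$)
$H = 1$ ($H = 2 - 1 = 1$)
$G{\left(U,O \right)} = O$
$n{\left(o,D \right)} = 9 - 4 D o$ ($n{\left(o,D \right)} = - 4 D o + 9 = 9 - 4 D o$)
$R{\left(w,Q \right)} = 5$ ($R{\left(w,Q \right)} = 5 \cdot 1 = 5$)
$45 R{\left(8,8 \right)} + n{\left(-10,4 \right)} = 45 \cdot 5 - \left(-9 + 16 \left(-10\right)\right) = 225 + \left(9 + 160\right) = 225 + 169 = 394$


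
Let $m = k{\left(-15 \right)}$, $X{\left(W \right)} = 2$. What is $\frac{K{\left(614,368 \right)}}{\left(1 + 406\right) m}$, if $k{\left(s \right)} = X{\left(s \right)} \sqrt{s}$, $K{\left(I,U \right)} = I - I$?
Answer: $0$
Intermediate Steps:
$K{\left(I,U \right)} = 0$
$k{\left(s \right)} = 2 \sqrt{s}$
$m = 2 i \sqrt{15}$ ($m = 2 \sqrt{-15} = 2 i \sqrt{15} \approx 7.746 i$)
$\frac{K{\left(614,368 \right)}}{\left(1 + 406\right) m} = \frac{0}{\left(1 + 406\right) 2 i \sqrt{15}} = \frac{0}{407 \cdot 2 i \sqrt{15}} = \frac{0}{814 i \sqrt{15}} = 0 \left(- \frac{i \sqrt{15}}{12210}\right) = 0$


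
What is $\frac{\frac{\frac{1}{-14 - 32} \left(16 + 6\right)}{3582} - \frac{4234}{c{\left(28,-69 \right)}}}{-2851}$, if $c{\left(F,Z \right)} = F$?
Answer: $\frac{43602829}{822088701} \approx 0.053039$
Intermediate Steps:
$\frac{\frac{\frac{1}{-14 - 32} \left(16 + 6\right)}{3582} - \frac{4234}{c{\left(28,-69 \right)}}}{-2851} = \frac{\frac{\frac{1}{-14 - 32} \left(16 + 6\right)}{3582} - \frac{4234}{28}}{-2851} = \left(\frac{1}{-46} \cdot 22 \cdot \frac{1}{3582} - \frac{2117}{14}\right) \left(- \frac{1}{2851}\right) = \left(\left(- \frac{1}{46}\right) 22 \cdot \frac{1}{3582} - \frac{2117}{14}\right) \left(- \frac{1}{2851}\right) = \left(\left(- \frac{11}{23}\right) \frac{1}{3582} - \frac{2117}{14}\right) \left(- \frac{1}{2851}\right) = \left(- \frac{11}{82386} - \frac{2117}{14}\right) \left(- \frac{1}{2851}\right) = \left(- \frac{43602829}{288351}\right) \left(- \frac{1}{2851}\right) = \frac{43602829}{822088701}$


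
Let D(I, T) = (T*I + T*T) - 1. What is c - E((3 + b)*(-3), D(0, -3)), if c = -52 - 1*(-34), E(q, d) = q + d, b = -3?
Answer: -26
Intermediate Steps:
D(I, T) = -1 + T² + I*T (D(I, T) = (I*T + T²) - 1 = (T² + I*T) - 1 = -1 + T² + I*T)
E(q, d) = d + q
c = -18 (c = -52 + 34 = -18)
c - E((3 + b)*(-3), D(0, -3)) = -18 - ((-1 + (-3)² + 0*(-3)) + (3 - 3)*(-3)) = -18 - ((-1 + 9 + 0) + 0*(-3)) = -18 - (8 + 0) = -18 - 1*8 = -18 - 8 = -26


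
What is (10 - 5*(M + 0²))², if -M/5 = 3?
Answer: 7225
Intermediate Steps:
M = -15 (M = -5*3 = -15)
(10 - 5*(M + 0²))² = (10 - 5*(-15 + 0²))² = (10 - 5*(-15 + 0))² = (10 - 5*(-15))² = (10 + 75)² = 85² = 7225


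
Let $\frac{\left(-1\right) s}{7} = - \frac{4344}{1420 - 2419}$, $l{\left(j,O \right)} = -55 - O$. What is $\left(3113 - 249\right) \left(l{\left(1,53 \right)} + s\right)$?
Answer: $- \frac{132030400}{333} \approx -3.9649 \cdot 10^{5}$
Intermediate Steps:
$s = - \frac{10136}{333}$ ($s = - 7 \left(- \frac{4344}{1420 - 2419}\right) = - 7 \left(- \frac{4344}{-999}\right) = - 7 \left(\left(-4344\right) \left(- \frac{1}{999}\right)\right) = \left(-7\right) \frac{1448}{333} = - \frac{10136}{333} \approx -30.438$)
$\left(3113 - 249\right) \left(l{\left(1,53 \right)} + s\right) = \left(3113 - 249\right) \left(\left(-55 - 53\right) - \frac{10136}{333}\right) = 2864 \left(\left(-55 - 53\right) - \frac{10136}{333}\right) = 2864 \left(-108 - \frac{10136}{333}\right) = 2864 \left(- \frac{46100}{333}\right) = - \frac{132030400}{333}$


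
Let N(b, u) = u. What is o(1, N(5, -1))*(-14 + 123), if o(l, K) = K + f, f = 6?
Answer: 545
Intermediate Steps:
o(l, K) = 6 + K (o(l, K) = K + 6 = 6 + K)
o(1, N(5, -1))*(-14 + 123) = (6 - 1)*(-14 + 123) = 5*109 = 545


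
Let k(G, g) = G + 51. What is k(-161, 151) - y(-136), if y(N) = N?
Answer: 26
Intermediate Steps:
k(G, g) = 51 + G
k(-161, 151) - y(-136) = (51 - 161) - 1*(-136) = -110 + 136 = 26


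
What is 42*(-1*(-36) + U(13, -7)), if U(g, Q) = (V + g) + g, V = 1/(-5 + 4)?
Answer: 2562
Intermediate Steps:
V = -1 (V = 1/(-1) = -1)
U(g, Q) = -1 + 2*g (U(g, Q) = (-1 + g) + g = -1 + 2*g)
42*(-1*(-36) + U(13, -7)) = 42*(-1*(-36) + (-1 + 2*13)) = 42*(36 + (-1 + 26)) = 42*(36 + 25) = 42*61 = 2562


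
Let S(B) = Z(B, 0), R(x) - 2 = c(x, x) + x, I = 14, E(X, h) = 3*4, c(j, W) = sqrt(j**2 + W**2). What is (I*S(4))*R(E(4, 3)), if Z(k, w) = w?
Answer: 0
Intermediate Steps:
c(j, W) = sqrt(W**2 + j**2)
E(X, h) = 12
R(x) = 2 + x + sqrt(2)*sqrt(x**2) (R(x) = 2 + (sqrt(x**2 + x**2) + x) = 2 + (sqrt(2*x**2) + x) = 2 + (sqrt(2)*sqrt(x**2) + x) = 2 + (x + sqrt(2)*sqrt(x**2)) = 2 + x + sqrt(2)*sqrt(x**2))
S(B) = 0
(I*S(4))*R(E(4, 3)) = (14*0)*(2 + 12 + sqrt(2)*sqrt(12**2)) = 0*(2 + 12 + sqrt(2)*sqrt(144)) = 0*(2 + 12 + sqrt(2)*12) = 0*(2 + 12 + 12*sqrt(2)) = 0*(14 + 12*sqrt(2)) = 0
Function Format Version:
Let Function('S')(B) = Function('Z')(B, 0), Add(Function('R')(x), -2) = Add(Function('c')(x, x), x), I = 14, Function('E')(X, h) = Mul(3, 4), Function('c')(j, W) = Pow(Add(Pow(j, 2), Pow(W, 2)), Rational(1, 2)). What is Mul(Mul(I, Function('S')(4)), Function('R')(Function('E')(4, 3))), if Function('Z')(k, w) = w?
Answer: 0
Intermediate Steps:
Function('c')(j, W) = Pow(Add(Pow(W, 2), Pow(j, 2)), Rational(1, 2))
Function('E')(X, h) = 12
Function('R')(x) = Add(2, x, Mul(Pow(2, Rational(1, 2)), Pow(Pow(x, 2), Rational(1, 2)))) (Function('R')(x) = Add(2, Add(Pow(Add(Pow(x, 2), Pow(x, 2)), Rational(1, 2)), x)) = Add(2, Add(Pow(Mul(2, Pow(x, 2)), Rational(1, 2)), x)) = Add(2, Add(Mul(Pow(2, Rational(1, 2)), Pow(Pow(x, 2), Rational(1, 2))), x)) = Add(2, Add(x, Mul(Pow(2, Rational(1, 2)), Pow(Pow(x, 2), Rational(1, 2))))) = Add(2, x, Mul(Pow(2, Rational(1, 2)), Pow(Pow(x, 2), Rational(1, 2)))))
Function('S')(B) = 0
Mul(Mul(I, Function('S')(4)), Function('R')(Function('E')(4, 3))) = Mul(Mul(14, 0), Add(2, 12, Mul(Pow(2, Rational(1, 2)), Pow(Pow(12, 2), Rational(1, 2))))) = Mul(0, Add(2, 12, Mul(Pow(2, Rational(1, 2)), Pow(144, Rational(1, 2))))) = Mul(0, Add(2, 12, Mul(Pow(2, Rational(1, 2)), 12))) = Mul(0, Add(2, 12, Mul(12, Pow(2, Rational(1, 2))))) = Mul(0, Add(14, Mul(12, Pow(2, Rational(1, 2))))) = 0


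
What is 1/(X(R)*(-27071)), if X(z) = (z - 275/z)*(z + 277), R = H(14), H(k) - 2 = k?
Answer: 16/150704257 ≈ 1.0617e-7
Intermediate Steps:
H(k) = 2 + k
R = 16 (R = 2 + 14 = 16)
X(z) = (277 + z)*(z - 275/z) (X(z) = (z - 275/z)*(277 + z) = (277 + z)*(z - 275/z))
1/(X(R)*(-27071)) = 1/((-275 + 16² - 76175/16 + 277*16)*(-27071)) = -1/27071/(-275 + 256 - 76175*1/16 + 4432) = -1/27071/(-275 + 256 - 76175/16 + 4432) = -1/27071/(-5567/16) = -16/5567*(-1/27071) = 16/150704257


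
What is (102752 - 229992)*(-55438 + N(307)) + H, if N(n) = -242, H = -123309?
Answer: 7084599891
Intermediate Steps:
(102752 - 229992)*(-55438 + N(307)) + H = (102752 - 229992)*(-55438 - 242) - 123309 = -127240*(-55680) - 123309 = 7084723200 - 123309 = 7084599891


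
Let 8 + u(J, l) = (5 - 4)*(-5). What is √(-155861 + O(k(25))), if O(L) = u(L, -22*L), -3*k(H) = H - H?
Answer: I*√155874 ≈ 394.81*I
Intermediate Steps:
k(H) = 0 (k(H) = -(H - H)/3 = -⅓*0 = 0)
u(J, l) = -13 (u(J, l) = -8 + (5 - 4)*(-5) = -8 + 1*(-5) = -8 - 5 = -13)
O(L) = -13
√(-155861 + O(k(25))) = √(-155861 - 13) = √(-155874) = I*√155874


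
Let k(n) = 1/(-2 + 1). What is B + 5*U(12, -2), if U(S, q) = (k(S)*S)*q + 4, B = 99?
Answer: 239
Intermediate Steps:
k(n) = -1 (k(n) = 1/(-1) = -1)
U(S, q) = 4 - S*q (U(S, q) = (-S)*q + 4 = -S*q + 4 = 4 - S*q)
B + 5*U(12, -2) = 99 + 5*(4 - 1*12*(-2)) = 99 + 5*(4 + 24) = 99 + 5*28 = 99 + 140 = 239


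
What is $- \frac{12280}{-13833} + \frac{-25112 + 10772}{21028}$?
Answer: $\frac{14964655}{72720081} \approx 0.20578$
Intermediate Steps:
$- \frac{12280}{-13833} + \frac{-25112 + 10772}{21028} = \left(-12280\right) \left(- \frac{1}{13833}\right) - \frac{3585}{5257} = \frac{12280}{13833} - \frac{3585}{5257} = \frac{14964655}{72720081}$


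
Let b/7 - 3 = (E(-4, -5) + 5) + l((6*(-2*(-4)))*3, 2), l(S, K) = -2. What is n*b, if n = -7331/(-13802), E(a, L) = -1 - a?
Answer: 461853/13802 ≈ 33.463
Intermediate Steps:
n = 7331/13802 (n = -7331*(-1/13802) = 7331/13802 ≈ 0.53115)
b = 63 (b = 21 + 7*(((-1 - 1*(-4)) + 5) - 2) = 21 + 7*(((-1 + 4) + 5) - 2) = 21 + 7*((3 + 5) - 2) = 21 + 7*(8 - 2) = 21 + 7*6 = 21 + 42 = 63)
n*b = (7331/13802)*63 = 461853/13802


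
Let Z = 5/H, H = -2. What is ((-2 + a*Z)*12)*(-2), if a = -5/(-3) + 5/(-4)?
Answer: 73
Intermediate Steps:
Z = -5/2 (Z = 5/(-2) = 5*(-½) = -5/2 ≈ -2.5000)
a = 5/12 (a = -5*(-⅓) + 5*(-¼) = 5/3 - 5/4 = 5/12 ≈ 0.41667)
((-2 + a*Z)*12)*(-2) = ((-2 + (5/12)*(-5/2))*12)*(-2) = ((-2 - 25/24)*12)*(-2) = -73/24*12*(-2) = -73/2*(-2) = 73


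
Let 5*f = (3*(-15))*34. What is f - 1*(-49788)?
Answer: 49482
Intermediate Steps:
f = -306 (f = ((3*(-15))*34)/5 = (-45*34)/5 = (1/5)*(-1530) = -306)
f - 1*(-49788) = -306 - 1*(-49788) = -306 + 49788 = 49482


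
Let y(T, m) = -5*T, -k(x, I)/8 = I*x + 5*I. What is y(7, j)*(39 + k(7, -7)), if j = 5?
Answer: -24885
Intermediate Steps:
k(x, I) = -40*I - 8*I*x (k(x, I) = -8*(I*x + 5*I) = -8*(5*I + I*x) = -40*I - 8*I*x)
y(7, j)*(39 + k(7, -7)) = (-5*7)*(39 - 8*(-7)*(5 + 7)) = -35*(39 - 8*(-7)*12) = -35*(39 + 672) = -35*711 = -24885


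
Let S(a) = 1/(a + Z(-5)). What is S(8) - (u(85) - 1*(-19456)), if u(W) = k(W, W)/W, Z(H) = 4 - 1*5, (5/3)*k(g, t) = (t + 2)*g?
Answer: -682782/35 ≈ -19508.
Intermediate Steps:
k(g, t) = 3*g*(2 + t)/5 (k(g, t) = 3*((t + 2)*g)/5 = 3*((2 + t)*g)/5 = 3*(g*(2 + t))/5 = 3*g*(2 + t)/5)
Z(H) = -1 (Z(H) = 4 - 5 = -1)
S(a) = 1/(-1 + a) (S(a) = 1/(a - 1) = 1/(-1 + a))
u(W) = 6/5 + 3*W/5 (u(W) = (3*W*(2 + W)/5)/W = 6/5 + 3*W/5)
S(8) - (u(85) - 1*(-19456)) = 1/(-1 + 8) - ((6/5 + (3/5)*85) - 1*(-19456)) = 1/7 - ((6/5 + 51) + 19456) = 1/7 - (261/5 + 19456) = 1/7 - 1*97541/5 = 1/7 - 97541/5 = -682782/35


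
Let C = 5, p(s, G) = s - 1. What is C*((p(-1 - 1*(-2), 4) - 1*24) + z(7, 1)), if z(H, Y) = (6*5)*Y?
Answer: 30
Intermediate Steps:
z(H, Y) = 30*Y
p(s, G) = -1 + s
C*((p(-1 - 1*(-2), 4) - 1*24) + z(7, 1)) = 5*(((-1 + (-1 - 1*(-2))) - 1*24) + 30*1) = 5*(((-1 + (-1 + 2)) - 24) + 30) = 5*(((-1 + 1) - 24) + 30) = 5*((0 - 24) + 30) = 5*(-24 + 30) = 5*6 = 30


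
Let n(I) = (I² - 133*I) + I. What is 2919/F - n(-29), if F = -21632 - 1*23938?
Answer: -10131869/2170 ≈ -4669.1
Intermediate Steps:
F = -45570 (F = -21632 - 23938 = -45570)
n(I) = I² - 132*I
2919/F - n(-29) = 2919/(-45570) - (-29)*(-132 - 29) = 2919*(-1/45570) - (-29)*(-161) = -139/2170 - 1*4669 = -139/2170 - 4669 = -10131869/2170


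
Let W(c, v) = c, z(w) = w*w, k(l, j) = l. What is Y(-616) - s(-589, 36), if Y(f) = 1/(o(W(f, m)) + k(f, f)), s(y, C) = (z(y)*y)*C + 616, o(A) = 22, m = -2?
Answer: 4369530687191/594 ≈ 7.3561e+9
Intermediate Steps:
z(w) = w**2
s(y, C) = 616 + C*y**3 (s(y, C) = (y**2*y)*C + 616 = y**3*C + 616 = C*y**3 + 616 = 616 + C*y**3)
Y(f) = 1/(22 + f)
Y(-616) - s(-589, 36) = 1/(22 - 616) - (616 + 36*(-589)**3) = 1/(-594) - (616 + 36*(-204336469)) = -1/594 - (616 - 7356112884) = -1/594 - 1*(-7356112268) = -1/594 + 7356112268 = 4369530687191/594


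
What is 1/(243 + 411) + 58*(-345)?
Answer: -13086539/654 ≈ -20010.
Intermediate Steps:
1/(243 + 411) + 58*(-345) = 1/654 - 20010 = -13086539/654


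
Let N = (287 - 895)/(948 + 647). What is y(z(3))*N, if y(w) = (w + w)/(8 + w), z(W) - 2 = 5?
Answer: -8512/23925 ≈ -0.35578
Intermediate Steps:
z(W) = 7 (z(W) = 2 + 5 = 7)
N = -608/1595 ≈ -0.38119
y(w) = 2*w/(8 + w) (y(w) = (2*w)/(8 + w) = 2*w/(8 + w))
y(z(3))*N = (2*7/(8 + 7))*(-608/1595) = (2*7/15)*(-608/1595) = (2*7*(1/15))*(-608/1595) = (14/15)*(-608/1595) = -8512/23925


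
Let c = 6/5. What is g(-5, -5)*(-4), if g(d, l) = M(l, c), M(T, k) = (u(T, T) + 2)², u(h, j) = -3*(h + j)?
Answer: -4096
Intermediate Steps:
c = 6/5 (c = 6*(⅕) = 6/5 ≈ 1.2000)
u(h, j) = -3*h - 3*j
M(T, k) = (2 - 6*T)² (M(T, k) = ((-3*T - 3*T) + 2)² = (-6*T + 2)² = (2 - 6*T)²)
g(d, l) = 4*(1 - 3*l)²
g(-5, -5)*(-4) = (4*(1 - 3*(-5))²)*(-4) = (4*(1 + 15)²)*(-4) = (4*16²)*(-4) = (4*256)*(-4) = 1024*(-4) = -4096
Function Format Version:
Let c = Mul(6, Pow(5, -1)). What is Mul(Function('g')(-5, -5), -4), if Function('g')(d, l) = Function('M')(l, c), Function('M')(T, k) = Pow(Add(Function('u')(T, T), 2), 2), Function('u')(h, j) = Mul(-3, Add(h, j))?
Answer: -4096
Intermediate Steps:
c = Rational(6, 5) (c = Mul(6, Rational(1, 5)) = Rational(6, 5) ≈ 1.2000)
Function('u')(h, j) = Add(Mul(-3, h), Mul(-3, j))
Function('M')(T, k) = Pow(Add(2, Mul(-6, T)), 2) (Function('M')(T, k) = Pow(Add(Add(Mul(-3, T), Mul(-3, T)), 2), 2) = Pow(Add(Mul(-6, T), 2), 2) = Pow(Add(2, Mul(-6, T)), 2))
Function('g')(d, l) = Mul(4, Pow(Add(1, Mul(-3, l)), 2))
Mul(Function('g')(-5, -5), -4) = Mul(Mul(4, Pow(Add(1, Mul(-3, -5)), 2)), -4) = Mul(Mul(4, Pow(Add(1, 15), 2)), -4) = Mul(Mul(4, Pow(16, 2)), -4) = Mul(Mul(4, 256), -4) = Mul(1024, -4) = -4096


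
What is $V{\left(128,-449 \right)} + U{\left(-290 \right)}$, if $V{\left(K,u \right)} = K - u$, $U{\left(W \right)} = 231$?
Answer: $808$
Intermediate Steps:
$V{\left(128,-449 \right)} + U{\left(-290 \right)} = \left(128 - -449\right) + 231 = \left(128 + 449\right) + 231 = 577 + 231 = 808$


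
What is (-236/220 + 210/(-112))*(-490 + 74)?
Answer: 67444/55 ≈ 1226.3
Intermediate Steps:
(-236/220 + 210/(-112))*(-490 + 74) = (-236*1/220 + 210*(-1/112))*(-416) = (-59/55 - 15/8)*(-416) = -1297/440*(-416) = 67444/55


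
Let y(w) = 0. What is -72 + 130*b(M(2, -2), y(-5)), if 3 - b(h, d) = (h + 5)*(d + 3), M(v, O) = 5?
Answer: -3582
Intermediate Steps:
b(h, d) = 3 - (3 + d)*(5 + h) (b(h, d) = 3 - (h + 5)*(d + 3) = 3 - (5 + h)*(3 + d) = 3 - (3 + d)*(5 + h))
-72 + 130*b(M(2, -2), y(-5)) = -72 + 130*(-12 - 5*0 - 3*5 - 1*0*5) = -72 + 130*(-12 + 0 - 15 + 0) = -72 + 130*(-27) = -72 - 3510 = -3582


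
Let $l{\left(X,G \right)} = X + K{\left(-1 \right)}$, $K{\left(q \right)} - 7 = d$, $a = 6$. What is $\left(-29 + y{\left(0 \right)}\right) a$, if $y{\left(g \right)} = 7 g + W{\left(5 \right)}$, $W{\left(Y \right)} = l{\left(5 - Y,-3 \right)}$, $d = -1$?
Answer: $-138$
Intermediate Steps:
$K{\left(q \right)} = 6$ ($K{\left(q \right)} = 7 - 1 = 6$)
$l{\left(X,G \right)} = 6 + X$ ($l{\left(X,G \right)} = X + 6 = 6 + X$)
$W{\left(Y \right)} = 11 - Y$ ($W{\left(Y \right)} = 6 - \left(-5 + Y\right) = 11 - Y$)
$y{\left(g \right)} = 6 + 7 g$ ($y{\left(g \right)} = 7 g + \left(11 - 5\right) = 7 g + 6 = 6 + 7 g$)
$\left(-29 + y{\left(0 \right)}\right) a = \left(-29 + \left(6 + 7 \cdot 0\right)\right) 6 = \left(-29 + \left(6 + 0\right)\right) 6 = \left(-29 + 6\right) 6 = \left(-23\right) 6 = -138$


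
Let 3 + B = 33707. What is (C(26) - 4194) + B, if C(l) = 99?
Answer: 29609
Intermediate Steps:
B = 33704 (B = -3 + 33707 = 33704)
(C(26) - 4194) + B = (99 - 4194) + 33704 = -4095 + 33704 = 29609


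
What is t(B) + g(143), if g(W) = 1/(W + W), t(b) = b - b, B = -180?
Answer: 1/286 ≈ 0.0034965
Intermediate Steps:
t(b) = 0
g(W) = 1/(2*W)
t(B) + g(143) = 0 + (½)/143 = 0 + (½)*(1/143) = 0 + 1/286 = 1/286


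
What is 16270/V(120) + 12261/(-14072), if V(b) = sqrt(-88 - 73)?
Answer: -12261/14072 - 16270*I*sqrt(161)/161 ≈ -0.8713 - 1282.3*I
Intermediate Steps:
V(b) = I*sqrt(161) (V(b) = sqrt(-161) = I*sqrt(161))
16270/V(120) + 12261/(-14072) = 16270/((I*sqrt(161))) + 12261/(-14072) = 16270*(-I*sqrt(161)/161) + 12261*(-1/14072) = -16270*I*sqrt(161)/161 - 12261/14072 = -12261/14072 - 16270*I*sqrt(161)/161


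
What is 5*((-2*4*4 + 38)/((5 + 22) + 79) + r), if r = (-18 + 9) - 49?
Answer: -15355/53 ≈ -289.72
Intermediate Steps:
r = -58 (r = -9 - 49 = -58)
5*((-2*4*4 + 38)/((5 + 22) + 79) + r) = 5*((-2*4*4 + 38)/((5 + 22) + 79) - 58) = 5*((-8*4 + 38)/(27 + 79) - 58) = 5*((-32 + 38)/106 - 58) = 5*(6*(1/106) - 58) = 5*(3/53 - 58) = 5*(-3071/53) = -15355/53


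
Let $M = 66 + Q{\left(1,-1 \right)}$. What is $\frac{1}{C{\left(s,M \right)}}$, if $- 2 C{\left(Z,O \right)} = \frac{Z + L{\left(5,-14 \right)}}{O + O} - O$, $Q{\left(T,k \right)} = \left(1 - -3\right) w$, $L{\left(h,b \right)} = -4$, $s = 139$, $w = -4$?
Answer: $\frac{40}{973} \approx 0.04111$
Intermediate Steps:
$Q{\left(T,k \right)} = -16$ ($Q{\left(T,k \right)} = \left(1 - -3\right) \left(-4\right) = \left(1 + 3\right) \left(-4\right) = 4 \left(-4\right) = -16$)
$M = 50$ ($M = 66 - 16 = 50$)
$C{\left(Z,O \right)} = \frac{O}{2} - \frac{-4 + Z}{4 O}$ ($C{\left(Z,O \right)} = - \frac{\frac{Z - 4}{O + O} - O}{2} = - \frac{\frac{-4 + Z}{2 O} - O}{2} = - \frac{- O + \frac{-4 + Z}{2 O}}{2} = \frac{O}{2} - \frac{-4 + Z}{4 O}$)
$\frac{1}{C{\left(s,M \right)}} = \frac{1}{\frac{1}{4} \cdot \frac{1}{50} \left(4 - 139 + 2 \cdot 50^{2}\right)} = \frac{1}{\frac{1}{4} \cdot \frac{1}{50} \left(4 - 139 + 2 \cdot 2500\right)} = \frac{1}{\frac{1}{4} \cdot \frac{1}{50} \left(4 - 139 + 5000\right)} = \frac{1}{\frac{1}{4} \cdot \frac{1}{50} \cdot 4865} = \frac{1}{\frac{973}{40}} = \frac{40}{973}$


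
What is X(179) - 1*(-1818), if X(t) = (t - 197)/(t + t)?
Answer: 325413/179 ≈ 1817.9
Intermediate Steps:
X(t) = (-197 + t)/(2*t) (X(t) = (-197 + t)/((2*t)) = (-197 + t)*(1/(2*t)) = (-197 + t)/(2*t))
X(179) - 1*(-1818) = (½)*(-197 + 179)/179 - 1*(-1818) = (½)*(1/179)*(-18) + 1818 = -9/179 + 1818 = 325413/179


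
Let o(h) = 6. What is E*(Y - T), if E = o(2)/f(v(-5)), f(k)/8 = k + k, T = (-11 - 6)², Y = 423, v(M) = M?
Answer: -201/20 ≈ -10.050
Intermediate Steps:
T = 289 (T = (-17)² = 289)
f(k) = 16*k (f(k) = 8*(k + k) = 8*(2*k) = 16*k)
E = -3/40 (E = 6/((16*(-5))) = 6/(-80) = 6*(-1/80) = -3/40 ≈ -0.075000)
E*(Y - T) = -3*(423 - 1*289)/40 = -3*(423 - 289)/40 = -3/40*134 = -201/20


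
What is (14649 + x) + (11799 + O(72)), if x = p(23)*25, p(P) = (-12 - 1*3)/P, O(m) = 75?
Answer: 609654/23 ≈ 26507.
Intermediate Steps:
p(P) = -15/P (p(P) = (-12 - 3)/P = -15/P)
x = -375/23 (x = -15/23*25 = -375/23 ≈ -16.304)
(14649 + x) + (11799 + O(72)) = (14649 - 375/23) + (11799 + 75) = 336552/23 + 11874 = 609654/23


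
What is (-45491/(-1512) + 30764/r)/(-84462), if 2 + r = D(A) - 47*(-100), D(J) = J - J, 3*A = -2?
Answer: -4819109/11110469328 ≈ -0.00043374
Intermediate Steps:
A = -2/3 (A = (1/3)*(-2) = -2/3 ≈ -0.66667)
D(J) = 0
r = 4698 (r = -2 + (0 - 47*(-100)) = -2 + (0 + 4700) = -2 + 4700 = 4698)
(-45491/(-1512) + 30764/r)/(-84462) = (-45491/(-1512) + 30764/4698)/(-84462) = (-45491*(-1/1512) + 30764*(1/4698))*(-1/84462) = (45491/1512 + 15382/2349)*(-1/84462) = (4819109/131544)*(-1/84462) = -4819109/11110469328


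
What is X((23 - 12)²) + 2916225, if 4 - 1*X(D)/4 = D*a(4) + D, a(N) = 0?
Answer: 2915757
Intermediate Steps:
X(D) = 16 - 4*D (X(D) = 16 - 4*(D*0 + D) = 16 - 4*(0 + D) = 16 - 4*D)
X((23 - 12)²) + 2916225 = (16 - 4*(23 - 12)²) + 2916225 = (16 - 4*11²) + 2916225 = (16 - 4*121) + 2916225 = (16 - 484) + 2916225 = -468 + 2916225 = 2915757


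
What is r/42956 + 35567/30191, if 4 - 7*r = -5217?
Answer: 1550334225/1296884596 ≈ 1.1954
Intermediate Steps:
r = 5221/7 (r = 4/7 - ⅐*(-5217) = 4/7 + 5217/7 = 5221/7 ≈ 745.86)
r/42956 + 35567/30191 = (5221/7)/42956 + 35567/30191 = (5221/7)*(1/42956) + 35567*(1/30191) = 5221/300692 + 5081/4313 = 1550334225/1296884596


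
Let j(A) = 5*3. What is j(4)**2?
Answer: 225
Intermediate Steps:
j(A) = 15
j(4)**2 = 15**2 = 225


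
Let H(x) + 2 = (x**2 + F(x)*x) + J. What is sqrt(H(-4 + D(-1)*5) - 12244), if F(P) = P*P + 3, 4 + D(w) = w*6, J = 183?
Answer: I*sqrt(166773) ≈ 408.38*I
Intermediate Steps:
D(w) = -4 + 6*w (D(w) = -4 + w*6 = -4 + 6*w)
F(P) = 3 + P**2 (F(P) = P**2 + 3 = 3 + P**2)
H(x) = 181 + x**2 + x*(3 + x**2) (H(x) = -2 + ((x**2 + (3 + x**2)*x) + 183) = -2 + ((x**2 + x*(3 + x**2)) + 183) = -2 + (183 + x**2 + x*(3 + x**2)) = 181 + x**2 + x*(3 + x**2))
sqrt(H(-4 + D(-1)*5) - 12244) = sqrt((181 + (-4 + (-4 + 6*(-1))*5)**2 + (-4 + (-4 + 6*(-1))*5)*(3 + (-4 + (-4 + 6*(-1))*5)**2)) - 12244) = sqrt((181 + (-4 + (-4 - 6)*5)**2 + (-4 + (-4 - 6)*5)*(3 + (-4 + (-4 - 6)*5)**2)) - 12244) = sqrt((181 + (-4 - 10*5)**2 + (-4 - 10*5)*(3 + (-4 - 10*5)**2)) - 12244) = sqrt((181 + (-4 - 50)**2 + (-4 - 50)*(3 + (-4 - 50)**2)) - 12244) = sqrt((181 + (-54)**2 - 54*(3 + (-54)**2)) - 12244) = sqrt((181 + 2916 - 54*(3 + 2916)) - 12244) = sqrt((181 + 2916 - 54*2919) - 12244) = sqrt((181 + 2916 - 157626) - 12244) = sqrt(-154529 - 12244) = sqrt(-166773) = I*sqrt(166773)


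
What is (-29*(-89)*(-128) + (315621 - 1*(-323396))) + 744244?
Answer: 1052893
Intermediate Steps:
(-29*(-89)*(-128) + (315621 - 1*(-323396))) + 744244 = (2581*(-128) + (315621 + 323396)) + 744244 = (-330368 + 639017) + 744244 = 308649 + 744244 = 1052893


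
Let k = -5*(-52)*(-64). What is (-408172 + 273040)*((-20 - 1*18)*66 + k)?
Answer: 2587507536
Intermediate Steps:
k = -16640 (k = 260*(-64) = -16640)
(-408172 + 273040)*((-20 - 1*18)*66 + k) = (-408172 + 273040)*((-20 - 1*18)*66 - 16640) = -135132*((-20 - 18)*66 - 16640) = -135132*(-38*66 - 16640) = -135132*(-2508 - 16640) = -135132*(-19148) = 2587507536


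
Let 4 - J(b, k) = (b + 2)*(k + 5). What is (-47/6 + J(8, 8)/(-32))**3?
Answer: -6539203/110592 ≈ -59.129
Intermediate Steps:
J(b, k) = 4 - (2 + b)*(5 + k) (J(b, k) = 4 - (b + 2)*(k + 5) = 4 - (2 + b)*(5 + k))
(-47/6 + J(8, 8)/(-32))**3 = (-47/6 + (-6 - 5*8 - 2*8 - 1*8*8)/(-32))**3 = (-47*1/6 + (-6 - 40 - 16 - 64)*(-1/32))**3 = (-47/6 - 126*(-1/32))**3 = (-47/6 + 63/16)**3 = (-187/48)**3 = -6539203/110592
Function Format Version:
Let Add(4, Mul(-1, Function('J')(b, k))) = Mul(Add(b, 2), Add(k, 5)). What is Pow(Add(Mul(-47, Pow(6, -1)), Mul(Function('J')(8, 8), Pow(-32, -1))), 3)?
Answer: Rational(-6539203, 110592) ≈ -59.129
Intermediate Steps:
Function('J')(b, k) = Add(4, Mul(-1, Add(2, b), Add(5, k))) (Function('J')(b, k) = Add(4, Mul(-1, Mul(Add(b, 2), Add(k, 5)))) = Add(4, Mul(-1, Mul(Add(2, b), Add(5, k)))) = Add(4, Mul(-1, Add(2, b), Add(5, k))))
Pow(Add(Mul(-47, Pow(6, -1)), Mul(Function('J')(8, 8), Pow(-32, -1))), 3) = Pow(Add(Mul(-47, Pow(6, -1)), Mul(Add(-6, Mul(-5, 8), Mul(-2, 8), Mul(-1, 8, 8)), Pow(-32, -1))), 3) = Pow(Add(Mul(-47, Rational(1, 6)), Mul(Add(-6, -40, -16, -64), Rational(-1, 32))), 3) = Pow(Add(Rational(-47, 6), Mul(-126, Rational(-1, 32))), 3) = Pow(Add(Rational(-47, 6), Rational(63, 16)), 3) = Pow(Rational(-187, 48), 3) = Rational(-6539203, 110592)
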